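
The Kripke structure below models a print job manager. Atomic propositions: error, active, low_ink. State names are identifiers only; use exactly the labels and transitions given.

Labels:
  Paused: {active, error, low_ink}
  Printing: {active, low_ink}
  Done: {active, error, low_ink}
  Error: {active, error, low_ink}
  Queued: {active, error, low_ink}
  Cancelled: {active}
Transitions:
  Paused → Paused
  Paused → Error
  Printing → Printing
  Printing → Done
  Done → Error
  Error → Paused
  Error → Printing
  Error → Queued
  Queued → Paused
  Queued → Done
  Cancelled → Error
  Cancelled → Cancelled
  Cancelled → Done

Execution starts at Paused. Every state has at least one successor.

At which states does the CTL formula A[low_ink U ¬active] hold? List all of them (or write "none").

States satisfying low_ink: {Paused, Printing, Done, Error, Queued}.
States satisfying ¬active: ∅.
States satisfying A[low_ink U ¬active]: ∅.

none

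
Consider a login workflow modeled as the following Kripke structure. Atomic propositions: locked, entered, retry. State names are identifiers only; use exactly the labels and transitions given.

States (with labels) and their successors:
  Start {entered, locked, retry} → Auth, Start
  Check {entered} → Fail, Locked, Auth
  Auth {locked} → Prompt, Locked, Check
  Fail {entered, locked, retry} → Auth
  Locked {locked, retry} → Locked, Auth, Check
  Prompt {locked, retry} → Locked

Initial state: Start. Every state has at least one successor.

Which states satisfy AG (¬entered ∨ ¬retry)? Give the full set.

none

States satisfying ¬entered ∨ ¬retry: {Check, Auth, Locked, Prompt}.
States satisfying AG (¬entered ∨ ¬retry): ∅.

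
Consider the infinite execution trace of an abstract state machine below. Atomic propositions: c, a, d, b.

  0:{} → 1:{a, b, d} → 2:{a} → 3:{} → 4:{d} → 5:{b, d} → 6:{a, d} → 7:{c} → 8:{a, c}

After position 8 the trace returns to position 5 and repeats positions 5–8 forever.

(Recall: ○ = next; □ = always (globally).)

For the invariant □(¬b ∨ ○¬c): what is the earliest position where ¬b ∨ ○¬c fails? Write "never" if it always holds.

never

¬b ∨ ○¬c holds at every position 0..8, and those are all the positions the trace ever visits, so the invariant □(¬b ∨ ○¬c) is never violated.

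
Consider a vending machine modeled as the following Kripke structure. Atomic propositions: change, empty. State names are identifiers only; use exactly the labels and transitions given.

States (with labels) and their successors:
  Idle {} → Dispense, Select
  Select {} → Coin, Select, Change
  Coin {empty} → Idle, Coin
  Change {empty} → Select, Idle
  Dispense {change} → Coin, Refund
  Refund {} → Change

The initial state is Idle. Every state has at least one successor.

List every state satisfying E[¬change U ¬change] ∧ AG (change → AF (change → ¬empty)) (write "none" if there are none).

States satisfying ¬change: {Idle, Select, Coin, Change, Refund}.
States satisfying E[¬change U ¬change]: {Idle, Select, Coin, Change, Refund}.
States satisfying change → AF (change → ¬empty): {Idle, Select, Coin, Change, Dispense, Refund}.
States satisfying AG (change → AF (change → ¬empty)): {Idle, Select, Coin, Change, Dispense, Refund}.
States satisfying E[¬change U ¬change] ∧ AG (change → AF (change → ¬empty)): {Idle, Select, Coin, Change, Refund}.

{Idle, Select, Coin, Change, Refund}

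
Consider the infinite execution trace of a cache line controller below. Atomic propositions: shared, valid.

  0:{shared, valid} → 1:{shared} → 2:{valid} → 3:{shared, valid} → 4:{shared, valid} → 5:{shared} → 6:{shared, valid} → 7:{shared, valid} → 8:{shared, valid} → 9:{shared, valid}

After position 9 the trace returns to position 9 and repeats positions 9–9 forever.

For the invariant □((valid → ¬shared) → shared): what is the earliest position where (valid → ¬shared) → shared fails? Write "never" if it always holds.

2

Check (valid → ¬shared) → shared at each position in order: 0 ✓, 1 ✓.
At position 2 the labels are {valid}, so (valid → ¬shared) → shared is false there. This is the first violation.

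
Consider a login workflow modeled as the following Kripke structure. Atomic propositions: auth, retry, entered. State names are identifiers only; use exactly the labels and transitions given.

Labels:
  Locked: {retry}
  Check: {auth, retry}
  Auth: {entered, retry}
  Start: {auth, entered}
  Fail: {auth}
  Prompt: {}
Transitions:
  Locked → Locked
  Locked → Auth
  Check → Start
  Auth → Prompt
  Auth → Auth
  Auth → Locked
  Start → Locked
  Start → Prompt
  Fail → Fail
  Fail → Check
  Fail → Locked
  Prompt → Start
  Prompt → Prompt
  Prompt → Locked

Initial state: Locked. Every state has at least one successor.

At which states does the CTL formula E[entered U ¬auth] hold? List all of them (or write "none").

States satisfying entered: {Auth, Start}.
States satisfying ¬auth: {Locked, Auth, Prompt}.
States satisfying E[entered U ¬auth]: {Locked, Auth, Start, Prompt}.

{Locked, Auth, Start, Prompt}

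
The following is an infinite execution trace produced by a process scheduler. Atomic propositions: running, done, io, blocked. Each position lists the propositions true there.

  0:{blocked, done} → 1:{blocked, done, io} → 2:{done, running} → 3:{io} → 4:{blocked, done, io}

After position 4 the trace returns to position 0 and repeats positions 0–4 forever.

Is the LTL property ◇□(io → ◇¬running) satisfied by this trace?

Holds

□(io → ◇¬running) holds at position 0, which is reachable from 0, so ◇□(io → ◇¬running) holds.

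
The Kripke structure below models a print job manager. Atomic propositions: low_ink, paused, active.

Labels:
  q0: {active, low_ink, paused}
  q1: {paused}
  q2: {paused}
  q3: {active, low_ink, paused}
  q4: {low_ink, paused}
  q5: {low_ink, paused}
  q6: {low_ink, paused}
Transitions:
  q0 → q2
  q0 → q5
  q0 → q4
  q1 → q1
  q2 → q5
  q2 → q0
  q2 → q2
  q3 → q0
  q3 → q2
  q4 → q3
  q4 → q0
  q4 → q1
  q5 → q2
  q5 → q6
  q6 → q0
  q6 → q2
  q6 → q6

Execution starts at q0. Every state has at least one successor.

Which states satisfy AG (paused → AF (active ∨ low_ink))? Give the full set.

none

States satisfying paused → AF (active ∨ low_ink): {q0, q3, q4, q5, q6}.
States satisfying AG (paused → AF (active ∨ low_ink)): ∅.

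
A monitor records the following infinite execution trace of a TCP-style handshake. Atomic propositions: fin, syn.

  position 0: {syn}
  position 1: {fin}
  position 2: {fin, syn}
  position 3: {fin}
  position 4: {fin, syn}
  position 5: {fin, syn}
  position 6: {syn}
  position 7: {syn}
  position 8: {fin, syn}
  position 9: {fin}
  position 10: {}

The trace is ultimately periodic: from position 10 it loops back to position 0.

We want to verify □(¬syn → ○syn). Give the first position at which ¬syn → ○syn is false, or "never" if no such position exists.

Check ¬syn → ○syn at each position in order: 0 ✓, 1 ✓, 2 ✓, 3 ✓, 4 ✓, 5 ✓, 6 ✓, 7 ✓, 8 ✓.
At position 9 the labels are {fin} and the next position 10 has {}, so ¬syn → ○syn is false there. This is the first violation.

9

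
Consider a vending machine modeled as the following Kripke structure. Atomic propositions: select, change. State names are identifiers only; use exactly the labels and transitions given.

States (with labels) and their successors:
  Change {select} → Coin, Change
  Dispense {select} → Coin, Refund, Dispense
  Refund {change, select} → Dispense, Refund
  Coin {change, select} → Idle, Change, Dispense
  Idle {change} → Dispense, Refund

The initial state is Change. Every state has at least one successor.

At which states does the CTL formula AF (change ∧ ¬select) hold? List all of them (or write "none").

States satisfying change ∧ ¬select: {Idle}.
States satisfying AF (change ∧ ¬select): {Idle}.

{Idle}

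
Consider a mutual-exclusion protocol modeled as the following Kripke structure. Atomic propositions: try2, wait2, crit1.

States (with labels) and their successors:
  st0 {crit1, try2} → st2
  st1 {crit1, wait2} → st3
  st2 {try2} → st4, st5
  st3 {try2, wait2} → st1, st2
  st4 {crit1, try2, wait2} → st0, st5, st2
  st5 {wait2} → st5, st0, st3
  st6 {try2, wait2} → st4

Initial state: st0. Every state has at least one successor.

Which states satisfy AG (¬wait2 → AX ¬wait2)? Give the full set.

States satisfying ¬wait2 → AX ¬wait2: {st0, st1, st3, st4, st5, st6}.
States satisfying AG (¬wait2 → AX ¬wait2): ∅.

none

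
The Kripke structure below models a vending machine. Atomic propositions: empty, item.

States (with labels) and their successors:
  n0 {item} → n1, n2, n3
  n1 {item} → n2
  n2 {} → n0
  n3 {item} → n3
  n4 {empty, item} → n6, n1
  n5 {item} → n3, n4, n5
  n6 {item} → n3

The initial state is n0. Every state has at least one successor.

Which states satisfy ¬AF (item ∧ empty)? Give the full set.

States satisfying item ∧ empty: {n4}.
States satisfying AF (item ∧ empty): {n4}.
States satisfying ¬AF (item ∧ empty): {n0, n1, n2, n3, n5, n6}.

{n0, n1, n2, n3, n5, n6}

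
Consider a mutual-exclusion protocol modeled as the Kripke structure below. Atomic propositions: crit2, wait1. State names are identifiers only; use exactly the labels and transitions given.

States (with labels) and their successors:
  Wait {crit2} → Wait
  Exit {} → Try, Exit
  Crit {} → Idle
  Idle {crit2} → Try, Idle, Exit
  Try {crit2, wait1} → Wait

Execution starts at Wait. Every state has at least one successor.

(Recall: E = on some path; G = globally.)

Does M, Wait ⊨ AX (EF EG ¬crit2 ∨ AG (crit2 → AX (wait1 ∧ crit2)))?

No

States satisfying EF EG ¬crit2 ∨ AG (crit2 → AX (wait1 ∧ crit2)): {Exit, Crit, Idle}.
States satisfying AX (EF EG ¬crit2 ∨ AG (crit2 → AX (wait1 ∧ crit2))): {Crit}.
Wait ∉ Sat(AX (EF EG ¬crit2 ∨ AG (crit2 → AX (wait1 ∧ crit2)))).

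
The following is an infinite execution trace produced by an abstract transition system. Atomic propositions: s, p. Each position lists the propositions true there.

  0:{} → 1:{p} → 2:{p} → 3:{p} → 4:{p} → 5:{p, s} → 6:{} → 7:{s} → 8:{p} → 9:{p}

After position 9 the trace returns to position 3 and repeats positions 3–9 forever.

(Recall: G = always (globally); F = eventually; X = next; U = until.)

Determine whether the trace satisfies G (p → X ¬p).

p → X ¬p must hold at every position from 0 onward. It fails at position 1, so G (p → X ¬p) is false.
Positions where p holds: 1, 2, 3, 4, 5, 8, 9.
Check X ¬p at each: 1→fails, 2→fails, 3→fails, 4→fails, 5→ok, 8→fails, 9→fails.

No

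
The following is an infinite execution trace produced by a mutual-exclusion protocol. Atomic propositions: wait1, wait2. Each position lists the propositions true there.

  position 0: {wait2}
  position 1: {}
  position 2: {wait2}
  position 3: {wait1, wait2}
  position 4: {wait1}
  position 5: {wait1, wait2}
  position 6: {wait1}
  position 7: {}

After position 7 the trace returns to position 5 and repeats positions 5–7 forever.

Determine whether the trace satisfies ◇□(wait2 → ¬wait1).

No

□(wait2 → ¬wait1) is false at every position 0..7, so it never becomes true and ◇□(wait2 → ¬wait1) fails.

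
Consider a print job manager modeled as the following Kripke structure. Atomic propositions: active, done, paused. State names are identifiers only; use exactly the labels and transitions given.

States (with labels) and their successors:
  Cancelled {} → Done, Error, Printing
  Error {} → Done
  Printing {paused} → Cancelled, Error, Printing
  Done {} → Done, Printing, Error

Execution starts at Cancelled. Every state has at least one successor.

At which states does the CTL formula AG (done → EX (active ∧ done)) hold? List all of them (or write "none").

States satisfying done → EX (active ∧ done): {Cancelled, Error, Printing, Done}.
States satisfying AG (done → EX (active ∧ done)): {Cancelled, Error, Printing, Done}.

{Cancelled, Error, Printing, Done}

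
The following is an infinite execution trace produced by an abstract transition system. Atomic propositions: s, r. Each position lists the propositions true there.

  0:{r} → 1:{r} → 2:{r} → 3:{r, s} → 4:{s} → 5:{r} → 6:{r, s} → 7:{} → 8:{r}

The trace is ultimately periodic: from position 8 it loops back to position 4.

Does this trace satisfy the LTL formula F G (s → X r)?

G (s → X r) is false at every position 0..8, so it never becomes true and F G (s → X r) fails.

Does not hold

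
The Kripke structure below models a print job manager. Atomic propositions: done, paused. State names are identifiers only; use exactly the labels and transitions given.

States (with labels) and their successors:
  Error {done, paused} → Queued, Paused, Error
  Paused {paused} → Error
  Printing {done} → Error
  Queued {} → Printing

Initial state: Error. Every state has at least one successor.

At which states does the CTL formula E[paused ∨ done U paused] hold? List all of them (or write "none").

States satisfying paused ∨ done: {Error, Paused, Printing}.
States satisfying paused: {Error, Paused}.
States satisfying E[paused ∨ done U paused]: {Error, Paused, Printing}.

{Error, Paused, Printing}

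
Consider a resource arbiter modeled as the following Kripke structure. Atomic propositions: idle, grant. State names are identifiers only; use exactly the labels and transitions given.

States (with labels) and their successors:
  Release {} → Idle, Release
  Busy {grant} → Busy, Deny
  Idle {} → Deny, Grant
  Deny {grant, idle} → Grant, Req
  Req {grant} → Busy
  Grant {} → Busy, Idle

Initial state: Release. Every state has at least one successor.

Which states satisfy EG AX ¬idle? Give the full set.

{Release}

States satisfying AX ¬idle: {Release, Deny, Req, Grant}.
States satisfying EG AX ¬idle: {Release}.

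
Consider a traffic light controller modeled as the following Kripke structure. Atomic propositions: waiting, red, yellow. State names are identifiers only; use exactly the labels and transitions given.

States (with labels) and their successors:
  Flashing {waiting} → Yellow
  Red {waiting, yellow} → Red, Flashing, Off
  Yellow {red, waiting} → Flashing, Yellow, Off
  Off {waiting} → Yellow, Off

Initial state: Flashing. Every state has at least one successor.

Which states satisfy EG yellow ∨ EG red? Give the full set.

States satisfying yellow: {Red}.
States satisfying EG yellow: {Red}.
States satisfying red: {Yellow}.
States satisfying EG red: {Yellow}.
States satisfying EG yellow ∨ EG red: {Red, Yellow}.

{Red, Yellow}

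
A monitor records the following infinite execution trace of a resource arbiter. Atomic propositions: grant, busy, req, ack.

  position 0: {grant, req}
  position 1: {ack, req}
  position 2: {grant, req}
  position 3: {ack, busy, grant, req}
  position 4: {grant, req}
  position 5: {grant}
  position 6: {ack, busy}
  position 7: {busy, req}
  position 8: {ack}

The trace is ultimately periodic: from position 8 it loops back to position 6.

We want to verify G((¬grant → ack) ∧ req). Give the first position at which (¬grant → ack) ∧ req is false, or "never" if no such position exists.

5

Check (¬grant → ack) ∧ req at each position in order: 0 ✓, 1 ✓, 2 ✓, 3 ✓, 4 ✓.
At position 5 the labels are {grant}, so (¬grant → ack) ∧ req is false there. This is the first violation.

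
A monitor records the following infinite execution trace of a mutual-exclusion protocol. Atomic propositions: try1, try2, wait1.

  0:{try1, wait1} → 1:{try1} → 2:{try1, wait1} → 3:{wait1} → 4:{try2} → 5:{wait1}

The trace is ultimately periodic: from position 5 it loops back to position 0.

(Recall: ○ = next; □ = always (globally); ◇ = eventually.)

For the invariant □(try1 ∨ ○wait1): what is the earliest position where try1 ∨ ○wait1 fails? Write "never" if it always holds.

Check try1 ∨ ○wait1 at each position in order: 0 ✓, 1 ✓, 2 ✓.
At position 3 the labels are {wait1} and the next position 4 has {try2}, so try1 ∨ ○wait1 is false there. This is the first violation.

3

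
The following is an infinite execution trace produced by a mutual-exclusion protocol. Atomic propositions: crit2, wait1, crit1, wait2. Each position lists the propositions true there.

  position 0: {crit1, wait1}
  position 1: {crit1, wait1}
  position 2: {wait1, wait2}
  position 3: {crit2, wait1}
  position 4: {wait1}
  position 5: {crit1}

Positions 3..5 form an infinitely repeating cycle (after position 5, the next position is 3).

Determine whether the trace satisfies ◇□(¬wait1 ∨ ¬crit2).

□(¬wait1 ∨ ¬crit2) is false at every position 0..5, so it never becomes true and ◇□(¬wait1 ∨ ¬crit2) fails.

Violated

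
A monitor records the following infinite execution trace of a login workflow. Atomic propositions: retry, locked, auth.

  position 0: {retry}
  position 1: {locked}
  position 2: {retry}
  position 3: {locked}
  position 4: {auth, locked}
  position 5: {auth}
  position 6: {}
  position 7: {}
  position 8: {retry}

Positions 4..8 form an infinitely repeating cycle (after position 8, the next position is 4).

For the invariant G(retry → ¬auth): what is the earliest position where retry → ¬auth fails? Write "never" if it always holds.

never

retry → ¬auth holds at every position 0..8, and those are all the positions the trace ever visits, so the invariant G(retry → ¬auth) is never violated.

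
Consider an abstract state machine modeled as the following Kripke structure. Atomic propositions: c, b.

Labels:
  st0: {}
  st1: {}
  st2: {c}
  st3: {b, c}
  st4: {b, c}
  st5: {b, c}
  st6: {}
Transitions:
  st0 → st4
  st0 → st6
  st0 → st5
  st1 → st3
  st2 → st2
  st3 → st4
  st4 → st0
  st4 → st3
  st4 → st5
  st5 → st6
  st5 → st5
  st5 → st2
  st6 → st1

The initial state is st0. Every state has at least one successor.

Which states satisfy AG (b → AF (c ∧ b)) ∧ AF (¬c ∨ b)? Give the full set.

{st0, st1, st3, st4, st5, st6}

States satisfying b → AF (c ∧ b): {st0, st1, st2, st3, st4, st5, st6}.
States satisfying AG (b → AF (c ∧ b)): {st0, st1, st2, st3, st4, st5, st6}.
States satisfying ¬c ∨ b: {st0, st1, st3, st4, st5, st6}.
States satisfying AF (¬c ∨ b): {st0, st1, st3, st4, st5, st6}.
States satisfying AG (b → AF (c ∧ b)) ∧ AF (¬c ∨ b): {st0, st1, st3, st4, st5, st6}.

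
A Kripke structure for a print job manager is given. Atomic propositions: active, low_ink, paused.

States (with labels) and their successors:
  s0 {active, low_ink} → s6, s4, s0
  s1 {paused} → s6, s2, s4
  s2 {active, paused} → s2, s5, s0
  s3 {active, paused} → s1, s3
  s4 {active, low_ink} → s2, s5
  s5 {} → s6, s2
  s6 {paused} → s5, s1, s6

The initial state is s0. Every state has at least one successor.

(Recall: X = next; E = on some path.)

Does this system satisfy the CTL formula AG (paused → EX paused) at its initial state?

States satisfying paused → EX paused: {s0, s1, s2, s3, s4, s5, s6}.
States satisfying AG (paused → EX paused): {s0, s1, s2, s3, s4, s5, s6}.
Every state reachable from s0 satisfies paused → EX paused.
s0 ∈ Sat(AG (paused → EX paused)).

Satisfied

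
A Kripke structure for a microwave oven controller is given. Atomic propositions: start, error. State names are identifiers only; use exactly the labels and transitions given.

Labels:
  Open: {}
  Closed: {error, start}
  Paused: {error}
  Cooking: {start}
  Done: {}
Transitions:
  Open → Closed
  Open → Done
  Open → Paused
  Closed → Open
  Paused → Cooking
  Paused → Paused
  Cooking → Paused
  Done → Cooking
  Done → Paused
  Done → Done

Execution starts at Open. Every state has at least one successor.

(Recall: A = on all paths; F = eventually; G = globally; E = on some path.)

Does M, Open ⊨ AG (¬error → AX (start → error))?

States satisfying ¬error → AX (start → error): {Open, Closed, Paused, Cooking}.
States satisfying AG (¬error → AX (start → error)): {Paused, Cooking}.
Done is reachable from Open and violates ¬error → AX (start → error), so AG fails at Open.
Open ∉ Sat(AG (¬error → AX (start → error))).

No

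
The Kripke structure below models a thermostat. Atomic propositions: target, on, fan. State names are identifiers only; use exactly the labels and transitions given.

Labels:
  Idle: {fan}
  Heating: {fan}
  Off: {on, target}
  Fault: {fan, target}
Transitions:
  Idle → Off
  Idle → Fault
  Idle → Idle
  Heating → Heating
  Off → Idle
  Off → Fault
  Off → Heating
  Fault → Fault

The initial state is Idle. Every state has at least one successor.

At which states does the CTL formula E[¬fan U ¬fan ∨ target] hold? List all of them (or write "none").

{Off, Fault}

States satisfying ¬fan: {Off}.
States satisfying ¬fan ∨ target: {Off, Fault}.
States satisfying E[¬fan U ¬fan ∨ target]: {Off, Fault}.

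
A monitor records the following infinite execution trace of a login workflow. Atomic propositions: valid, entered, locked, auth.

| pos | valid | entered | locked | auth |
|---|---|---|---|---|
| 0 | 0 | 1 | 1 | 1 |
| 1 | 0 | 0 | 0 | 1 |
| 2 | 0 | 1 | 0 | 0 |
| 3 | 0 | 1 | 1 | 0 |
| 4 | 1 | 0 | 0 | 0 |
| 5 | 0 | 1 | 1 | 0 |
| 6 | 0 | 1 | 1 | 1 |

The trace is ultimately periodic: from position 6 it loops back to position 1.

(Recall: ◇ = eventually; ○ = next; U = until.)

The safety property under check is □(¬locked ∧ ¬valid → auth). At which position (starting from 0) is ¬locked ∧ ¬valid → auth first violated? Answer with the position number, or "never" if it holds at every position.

2

Check ¬locked ∧ ¬valid → auth at each position in order: 0 ✓, 1 ✓.
At position 2 the labels are {entered}, so ¬locked ∧ ¬valid → auth is false there. This is the first violation.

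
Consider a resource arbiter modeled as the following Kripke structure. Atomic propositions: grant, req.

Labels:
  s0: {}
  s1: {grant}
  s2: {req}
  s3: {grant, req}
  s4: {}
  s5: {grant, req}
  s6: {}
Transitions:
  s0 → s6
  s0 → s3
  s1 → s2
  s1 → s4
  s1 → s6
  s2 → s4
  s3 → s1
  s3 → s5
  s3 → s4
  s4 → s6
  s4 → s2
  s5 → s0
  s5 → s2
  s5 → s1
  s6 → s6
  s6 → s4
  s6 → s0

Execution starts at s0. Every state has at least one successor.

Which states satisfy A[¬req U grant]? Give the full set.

{s1, s3, s5}

States satisfying ¬req: {s0, s1, s4, s6}.
States satisfying grant: {s1, s3, s5}.
States satisfying A[¬req U grant]: {s1, s3, s5}.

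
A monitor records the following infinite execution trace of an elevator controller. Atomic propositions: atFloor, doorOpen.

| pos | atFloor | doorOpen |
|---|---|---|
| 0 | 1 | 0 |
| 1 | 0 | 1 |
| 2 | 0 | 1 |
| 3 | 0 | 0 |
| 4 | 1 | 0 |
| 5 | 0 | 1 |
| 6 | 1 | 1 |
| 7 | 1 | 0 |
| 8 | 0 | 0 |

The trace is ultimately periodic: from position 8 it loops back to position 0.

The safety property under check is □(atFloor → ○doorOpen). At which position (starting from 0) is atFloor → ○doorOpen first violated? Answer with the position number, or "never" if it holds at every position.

Check atFloor → ○doorOpen at each position in order: 0 ✓, 1 ✓, 2 ✓, 3 ✓, 4 ✓, 5 ✓.
At position 6 the labels are {atFloor, doorOpen} and the next position 7 has {atFloor}, so atFloor → ○doorOpen is false there. This is the first violation.

6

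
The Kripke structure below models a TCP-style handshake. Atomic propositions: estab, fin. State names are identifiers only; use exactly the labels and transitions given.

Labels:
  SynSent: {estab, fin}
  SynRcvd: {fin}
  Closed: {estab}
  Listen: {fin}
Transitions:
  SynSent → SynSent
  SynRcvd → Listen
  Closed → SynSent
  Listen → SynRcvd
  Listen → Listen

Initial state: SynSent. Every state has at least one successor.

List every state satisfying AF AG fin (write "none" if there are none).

{SynSent, SynRcvd, Closed, Listen}

States satisfying AG fin: {SynSent, SynRcvd, Listen}.
States satisfying AF AG fin: {SynSent, SynRcvd, Closed, Listen}.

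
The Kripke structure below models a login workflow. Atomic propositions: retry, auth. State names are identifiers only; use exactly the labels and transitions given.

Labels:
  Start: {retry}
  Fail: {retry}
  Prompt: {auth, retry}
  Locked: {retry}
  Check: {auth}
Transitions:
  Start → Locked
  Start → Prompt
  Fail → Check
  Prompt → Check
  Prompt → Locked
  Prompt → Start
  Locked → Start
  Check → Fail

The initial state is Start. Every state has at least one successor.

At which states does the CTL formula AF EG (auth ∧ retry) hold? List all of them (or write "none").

States satisfying EG (auth ∧ retry): ∅.
States satisfying AF EG (auth ∧ retry): ∅.

none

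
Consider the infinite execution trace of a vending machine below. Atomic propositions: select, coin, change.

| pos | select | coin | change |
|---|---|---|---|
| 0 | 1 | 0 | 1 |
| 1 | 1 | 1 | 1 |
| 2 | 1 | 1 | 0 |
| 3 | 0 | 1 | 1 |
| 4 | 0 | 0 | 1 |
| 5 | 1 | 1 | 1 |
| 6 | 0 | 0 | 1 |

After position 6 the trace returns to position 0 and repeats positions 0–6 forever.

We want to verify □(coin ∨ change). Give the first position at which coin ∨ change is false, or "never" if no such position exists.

never

coin ∨ change holds at every position 0..6, and those are all the positions the trace ever visits, so the invariant □(coin ∨ change) is never violated.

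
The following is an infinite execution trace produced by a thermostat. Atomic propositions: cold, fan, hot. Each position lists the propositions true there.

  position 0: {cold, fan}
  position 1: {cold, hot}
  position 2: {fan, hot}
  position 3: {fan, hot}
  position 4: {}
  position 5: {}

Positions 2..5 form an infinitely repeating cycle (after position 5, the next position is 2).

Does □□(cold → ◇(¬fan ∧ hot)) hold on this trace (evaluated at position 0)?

□(cold → ◇(¬fan ∧ hot)) holds at every position 0..5, and those are all positions ever visited, so □□(cold → ◇(¬fan ∧ hot)) holds.

Yes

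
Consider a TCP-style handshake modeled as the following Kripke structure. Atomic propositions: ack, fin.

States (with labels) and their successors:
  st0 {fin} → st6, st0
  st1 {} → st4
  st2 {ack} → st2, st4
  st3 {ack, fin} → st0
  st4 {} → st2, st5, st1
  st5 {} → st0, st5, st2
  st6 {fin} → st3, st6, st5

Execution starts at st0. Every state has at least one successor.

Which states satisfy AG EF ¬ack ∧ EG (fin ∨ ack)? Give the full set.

States satisfying EF ¬ack: {st0, st1, st2, st3, st4, st5, st6}.
States satisfying AG EF ¬ack: {st0, st1, st2, st3, st4, st5, st6}.
States satisfying fin ∨ ack: {st0, st2, st3, st6}.
States satisfying EG (fin ∨ ack): {st0, st2, st3, st6}.
States satisfying AG EF ¬ack ∧ EG (fin ∨ ack): {st0, st2, st3, st6}.

{st0, st2, st3, st6}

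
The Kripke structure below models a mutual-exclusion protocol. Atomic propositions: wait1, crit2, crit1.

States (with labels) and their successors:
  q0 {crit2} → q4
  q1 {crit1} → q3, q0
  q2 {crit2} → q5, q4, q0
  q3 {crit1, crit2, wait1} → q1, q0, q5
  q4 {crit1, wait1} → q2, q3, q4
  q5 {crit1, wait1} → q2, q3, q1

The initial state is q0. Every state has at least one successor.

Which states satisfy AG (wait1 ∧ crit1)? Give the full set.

States satisfying wait1 ∧ crit1: {q3, q4, q5}.
States satisfying AG (wait1 ∧ crit1): ∅.

none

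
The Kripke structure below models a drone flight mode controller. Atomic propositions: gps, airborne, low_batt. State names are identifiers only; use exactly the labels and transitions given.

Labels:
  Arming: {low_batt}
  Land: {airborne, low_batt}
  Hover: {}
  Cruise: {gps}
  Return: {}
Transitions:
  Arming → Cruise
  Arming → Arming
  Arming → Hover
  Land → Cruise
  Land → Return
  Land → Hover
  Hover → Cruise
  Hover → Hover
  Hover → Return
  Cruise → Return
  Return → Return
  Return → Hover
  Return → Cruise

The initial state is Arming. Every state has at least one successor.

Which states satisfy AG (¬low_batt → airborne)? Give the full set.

none

States satisfying ¬low_batt → airborne: {Arming, Land}.
States satisfying AG (¬low_batt → airborne): ∅.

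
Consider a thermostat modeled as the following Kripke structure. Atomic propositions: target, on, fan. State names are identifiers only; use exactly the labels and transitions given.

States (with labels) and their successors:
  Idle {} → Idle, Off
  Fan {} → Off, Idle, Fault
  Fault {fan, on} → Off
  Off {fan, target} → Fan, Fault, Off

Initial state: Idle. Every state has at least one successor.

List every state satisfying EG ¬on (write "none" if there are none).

States satisfying ¬on: {Idle, Fan, Off}.
States satisfying EG ¬on: {Idle, Fan, Off}.

{Idle, Fan, Off}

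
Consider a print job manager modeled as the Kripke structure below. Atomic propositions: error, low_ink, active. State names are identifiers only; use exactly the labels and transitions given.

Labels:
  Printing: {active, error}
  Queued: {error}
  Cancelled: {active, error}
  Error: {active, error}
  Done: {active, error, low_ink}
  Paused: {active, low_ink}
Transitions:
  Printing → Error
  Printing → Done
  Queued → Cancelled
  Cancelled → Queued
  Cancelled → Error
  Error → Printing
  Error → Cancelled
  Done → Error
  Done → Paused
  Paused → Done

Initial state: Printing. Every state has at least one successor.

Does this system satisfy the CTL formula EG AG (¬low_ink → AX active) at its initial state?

No

States satisfying AG (¬low_ink → AX active): ∅.
States satisfying EG AG (¬low_ink → AX active): ∅.
No suitable path/successor from Printing witnesses the formula.
Printing ∉ Sat(EG AG (¬low_ink → AX active)).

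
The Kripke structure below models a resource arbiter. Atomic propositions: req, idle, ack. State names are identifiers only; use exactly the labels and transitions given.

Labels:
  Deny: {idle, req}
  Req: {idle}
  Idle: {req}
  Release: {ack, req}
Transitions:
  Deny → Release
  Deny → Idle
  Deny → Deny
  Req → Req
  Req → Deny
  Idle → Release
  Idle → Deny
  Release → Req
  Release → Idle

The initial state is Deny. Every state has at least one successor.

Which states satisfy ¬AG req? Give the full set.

{Deny, Req, Idle, Release}

States satisfying req: {Deny, Idle, Release}.
States satisfying AG req: ∅.
States satisfying ¬AG req: {Deny, Req, Idle, Release}.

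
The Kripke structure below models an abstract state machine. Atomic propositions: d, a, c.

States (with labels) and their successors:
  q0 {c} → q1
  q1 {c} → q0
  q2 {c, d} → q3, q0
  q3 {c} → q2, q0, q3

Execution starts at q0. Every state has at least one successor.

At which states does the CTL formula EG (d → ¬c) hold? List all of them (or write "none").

States satisfying d → ¬c: {q0, q1, q3}.
States satisfying EG (d → ¬c): {q0, q1, q3}.

{q0, q1, q3}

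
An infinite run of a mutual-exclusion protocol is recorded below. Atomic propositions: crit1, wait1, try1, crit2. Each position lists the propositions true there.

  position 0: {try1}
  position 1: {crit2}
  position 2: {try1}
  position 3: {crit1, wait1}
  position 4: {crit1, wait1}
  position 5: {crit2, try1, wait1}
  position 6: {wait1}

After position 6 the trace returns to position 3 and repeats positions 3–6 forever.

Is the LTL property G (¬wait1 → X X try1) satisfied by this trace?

¬wait1 → X X try1 must hold at every position from 0 onward. It fails at position 1, so G (¬wait1 → X X try1) is false.
Positions where ¬wait1 holds: 0, 1, 2.
Check X X try1 at each: 0→ok, 1→fails, 2→fails.

No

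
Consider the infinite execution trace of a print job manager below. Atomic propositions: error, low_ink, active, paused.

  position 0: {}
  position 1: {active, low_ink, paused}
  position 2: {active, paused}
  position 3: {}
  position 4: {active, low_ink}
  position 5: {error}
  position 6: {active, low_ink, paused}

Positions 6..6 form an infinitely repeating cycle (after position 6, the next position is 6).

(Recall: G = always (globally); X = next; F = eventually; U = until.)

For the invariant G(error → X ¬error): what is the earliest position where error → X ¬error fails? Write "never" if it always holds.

error → X ¬error holds at every position 0..6, and those are all the positions the trace ever visits, so the invariant G(error → X ¬error) is never violated.

never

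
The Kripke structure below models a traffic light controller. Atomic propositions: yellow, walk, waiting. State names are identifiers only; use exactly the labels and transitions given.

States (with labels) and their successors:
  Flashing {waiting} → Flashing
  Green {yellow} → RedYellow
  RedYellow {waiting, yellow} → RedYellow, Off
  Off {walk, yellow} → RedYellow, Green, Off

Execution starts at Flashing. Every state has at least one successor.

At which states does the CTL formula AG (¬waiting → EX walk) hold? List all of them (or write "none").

{Flashing}

States satisfying ¬waiting → EX walk: {Flashing, RedYellow, Off}.
States satisfying AG (¬waiting → EX walk): {Flashing}.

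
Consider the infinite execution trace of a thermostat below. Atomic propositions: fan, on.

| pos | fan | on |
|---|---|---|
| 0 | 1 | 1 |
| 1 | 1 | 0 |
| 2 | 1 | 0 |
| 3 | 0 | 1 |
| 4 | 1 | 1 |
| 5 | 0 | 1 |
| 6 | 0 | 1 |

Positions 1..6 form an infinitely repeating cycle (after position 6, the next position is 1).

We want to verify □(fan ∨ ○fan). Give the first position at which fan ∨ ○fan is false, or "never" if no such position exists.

Check fan ∨ ○fan at each position in order: 0 ✓, 1 ✓, 2 ✓, 3 ✓, 4 ✓.
At position 5 the labels are {on} and the next position 6 has {on}, so fan ∨ ○fan is false there. This is the first violation.

5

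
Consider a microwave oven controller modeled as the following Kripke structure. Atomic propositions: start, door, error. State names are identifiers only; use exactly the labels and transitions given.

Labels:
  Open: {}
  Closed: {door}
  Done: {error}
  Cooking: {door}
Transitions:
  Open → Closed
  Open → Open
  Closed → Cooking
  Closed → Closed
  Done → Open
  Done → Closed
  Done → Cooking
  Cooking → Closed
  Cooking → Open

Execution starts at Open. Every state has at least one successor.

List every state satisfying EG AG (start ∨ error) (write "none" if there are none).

States satisfying AG (start ∨ error): ∅.
States satisfying EG AG (start ∨ error): ∅.

none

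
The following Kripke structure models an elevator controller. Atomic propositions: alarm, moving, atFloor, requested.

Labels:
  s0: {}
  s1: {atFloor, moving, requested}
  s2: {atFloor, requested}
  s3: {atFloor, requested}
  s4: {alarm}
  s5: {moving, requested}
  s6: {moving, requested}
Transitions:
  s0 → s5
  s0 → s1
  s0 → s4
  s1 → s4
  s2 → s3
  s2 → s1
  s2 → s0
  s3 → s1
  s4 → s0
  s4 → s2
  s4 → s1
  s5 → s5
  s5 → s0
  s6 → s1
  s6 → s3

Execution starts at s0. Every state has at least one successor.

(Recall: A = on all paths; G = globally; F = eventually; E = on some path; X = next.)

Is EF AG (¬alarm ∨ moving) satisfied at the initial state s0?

States satisfying AG (¬alarm ∨ moving): ∅.
States satisfying EF AG (¬alarm ∨ moving): ∅.
No suitable path/successor from s0 witnesses the formula.
s0 ∉ Sat(EF AG (¬alarm ∨ moving)).

No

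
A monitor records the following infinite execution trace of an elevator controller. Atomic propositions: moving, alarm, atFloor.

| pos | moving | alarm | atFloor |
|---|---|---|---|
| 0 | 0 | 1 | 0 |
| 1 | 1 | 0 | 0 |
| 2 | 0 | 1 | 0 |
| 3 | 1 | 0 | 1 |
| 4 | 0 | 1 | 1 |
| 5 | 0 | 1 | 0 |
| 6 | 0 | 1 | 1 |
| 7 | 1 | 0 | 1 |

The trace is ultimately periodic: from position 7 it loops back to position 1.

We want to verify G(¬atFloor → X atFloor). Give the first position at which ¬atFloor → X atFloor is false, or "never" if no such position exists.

0

At position 0 the labels are {alarm} and the next position 1 has {moving}, so ¬atFloor → X atFloor is false there. This is the first violation.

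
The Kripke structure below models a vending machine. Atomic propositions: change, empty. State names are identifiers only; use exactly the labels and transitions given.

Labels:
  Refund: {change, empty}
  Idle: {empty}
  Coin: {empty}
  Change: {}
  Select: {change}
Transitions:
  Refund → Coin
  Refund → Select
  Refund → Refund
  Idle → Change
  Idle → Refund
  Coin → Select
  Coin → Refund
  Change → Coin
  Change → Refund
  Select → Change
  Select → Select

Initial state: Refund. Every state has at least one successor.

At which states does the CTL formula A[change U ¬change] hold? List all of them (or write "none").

{Idle, Coin, Change}

States satisfying change: {Refund, Select}.
States satisfying ¬change: {Idle, Coin, Change}.
States satisfying A[change U ¬change]: {Idle, Coin, Change}.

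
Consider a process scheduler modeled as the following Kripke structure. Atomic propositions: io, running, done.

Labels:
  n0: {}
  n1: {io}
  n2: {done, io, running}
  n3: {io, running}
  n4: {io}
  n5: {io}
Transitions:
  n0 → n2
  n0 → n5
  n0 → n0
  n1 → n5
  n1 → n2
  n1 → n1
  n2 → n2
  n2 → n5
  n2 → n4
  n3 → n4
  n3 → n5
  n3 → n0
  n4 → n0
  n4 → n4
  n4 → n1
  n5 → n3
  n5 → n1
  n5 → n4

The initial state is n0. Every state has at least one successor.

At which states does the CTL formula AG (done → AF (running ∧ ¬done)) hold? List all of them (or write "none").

none

States satisfying done → AF (running ∧ ¬done): {n0, n1, n3, n4, n5}.
States satisfying AG (done → AF (running ∧ ¬done)): ∅.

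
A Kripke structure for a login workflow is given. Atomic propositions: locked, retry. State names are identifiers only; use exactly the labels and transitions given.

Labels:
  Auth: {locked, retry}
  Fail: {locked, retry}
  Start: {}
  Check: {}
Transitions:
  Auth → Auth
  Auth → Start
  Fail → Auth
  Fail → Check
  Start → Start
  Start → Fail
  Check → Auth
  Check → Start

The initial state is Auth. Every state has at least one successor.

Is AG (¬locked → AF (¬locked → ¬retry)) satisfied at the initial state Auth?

Satisfied

States satisfying ¬locked → AF (¬locked → ¬retry): {Auth, Fail, Start, Check}.
States satisfying AG (¬locked → AF (¬locked → ¬retry)): {Auth, Fail, Start, Check}.
Every state reachable from Auth satisfies ¬locked → AF (¬locked → ¬retry).
Auth ∈ Sat(AG (¬locked → AF (¬locked → ¬retry))).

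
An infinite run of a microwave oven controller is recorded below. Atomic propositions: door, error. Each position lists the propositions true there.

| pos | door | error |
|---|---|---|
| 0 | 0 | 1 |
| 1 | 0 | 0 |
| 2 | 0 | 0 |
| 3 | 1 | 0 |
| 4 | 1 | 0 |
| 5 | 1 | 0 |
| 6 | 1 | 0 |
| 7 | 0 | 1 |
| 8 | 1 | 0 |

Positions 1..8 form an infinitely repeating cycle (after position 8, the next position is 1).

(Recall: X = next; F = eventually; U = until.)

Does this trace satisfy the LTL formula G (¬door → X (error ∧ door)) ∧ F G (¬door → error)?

Does not hold

¬door → X (error ∧ door) must hold at every position from 0 onward. It fails at position 0, so G (¬door → X (error ∧ door)) is false.
Positions where ¬door holds: 0, 1, 2, 7.
Check X (error ∧ door) at each: 0→fails, 1→fails, 2→fails, 7→fails.
G (¬door → error) is false at every position 0..8, so it never becomes true and F G (¬door → error) fails.
At position 0: G (¬door → X (error ∧ door)) is false; F G (¬door → error) is false; so G (¬door → X (error ∧ door)) ∧ F G (¬door → error) is false.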